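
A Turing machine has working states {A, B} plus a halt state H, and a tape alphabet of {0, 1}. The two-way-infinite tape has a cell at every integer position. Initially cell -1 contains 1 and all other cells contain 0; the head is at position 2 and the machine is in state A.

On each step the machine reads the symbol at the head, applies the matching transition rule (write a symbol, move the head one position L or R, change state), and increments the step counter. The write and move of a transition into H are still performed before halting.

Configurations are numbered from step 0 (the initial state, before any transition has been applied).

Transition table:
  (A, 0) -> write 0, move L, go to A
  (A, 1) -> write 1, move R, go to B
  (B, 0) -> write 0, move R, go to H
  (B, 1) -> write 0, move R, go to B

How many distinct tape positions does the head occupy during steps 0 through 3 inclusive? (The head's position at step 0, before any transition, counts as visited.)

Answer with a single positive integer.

Step 1: in state A at pos 2, read 0 -> (A,0)->write 0,move L,goto A. Now: state=A, head=1, tape[-2..3]=010000 (head:    ^)
Step 2: in state A at pos 1, read 0 -> (A,0)->write 0,move L,goto A. Now: state=A, head=0, tape[-2..3]=010000 (head:   ^)
Step 3: in state A at pos 0, read 0 -> (A,0)->write 0,move L,goto A. Now: state=A, head=-1, tape[-2..3]=010000 (head:  ^)
Head positions at steps 0..3: starting at 2, distinct positions visited = {-1, 0, 1, 2} -> 4 position(s)

Answer: 4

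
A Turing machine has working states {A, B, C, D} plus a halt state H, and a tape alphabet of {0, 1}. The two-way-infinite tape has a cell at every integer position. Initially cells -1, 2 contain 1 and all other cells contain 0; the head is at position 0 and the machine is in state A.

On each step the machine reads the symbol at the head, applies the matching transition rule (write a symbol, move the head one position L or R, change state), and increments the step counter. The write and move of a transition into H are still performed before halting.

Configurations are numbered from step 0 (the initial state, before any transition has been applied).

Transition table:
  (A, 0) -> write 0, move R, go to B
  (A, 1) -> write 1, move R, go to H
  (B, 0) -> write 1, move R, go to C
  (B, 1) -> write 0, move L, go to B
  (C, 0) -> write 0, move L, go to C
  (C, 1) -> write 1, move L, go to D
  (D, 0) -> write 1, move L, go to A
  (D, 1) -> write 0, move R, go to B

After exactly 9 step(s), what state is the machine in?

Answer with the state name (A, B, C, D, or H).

Answer: A

Derivation:
Step 1: in state A at pos 0, read 0 -> (A,0)->write 0,move R,goto B. Now: state=B, head=1, tape[-2..3]=010010 (head:    ^)
Step 2: in state B at pos 1, read 0 -> (B,0)->write 1,move R,goto C. Now: state=C, head=2, tape[-2..3]=010110 (head:     ^)
Step 3: in state C at pos 2, read 1 -> (C,1)->write 1,move L,goto D. Now: state=D, head=1, tape[-2..3]=010110 (head:    ^)
Step 4: in state D at pos 1, read 1 -> (D,1)->write 0,move R,goto B. Now: state=B, head=2, tape[-2..3]=010010 (head:     ^)
Step 5: in state B at pos 2, read 1 -> (B,1)->write 0,move L,goto B. Now: state=B, head=1, tape[-2..3]=010000 (head:    ^)
Step 6: in state B at pos 1, read 0 -> (B,0)->write 1,move R,goto C. Now: state=C, head=2, tape[-2..3]=010100 (head:     ^)
Step 7: in state C at pos 2, read 0 -> (C,0)->write 0,move L,goto C. Now: state=C, head=1, tape[-2..3]=010100 (head:    ^)
Step 8: in state C at pos 1, read 1 -> (C,1)->write 1,move L,goto D. Now: state=D, head=0, tape[-2..3]=010100 (head:   ^)
Step 9: in state D at pos 0, read 0 -> (D,0)->write 1,move L,goto A. Now: state=A, head=-1, tape[-2..3]=011100 (head:  ^)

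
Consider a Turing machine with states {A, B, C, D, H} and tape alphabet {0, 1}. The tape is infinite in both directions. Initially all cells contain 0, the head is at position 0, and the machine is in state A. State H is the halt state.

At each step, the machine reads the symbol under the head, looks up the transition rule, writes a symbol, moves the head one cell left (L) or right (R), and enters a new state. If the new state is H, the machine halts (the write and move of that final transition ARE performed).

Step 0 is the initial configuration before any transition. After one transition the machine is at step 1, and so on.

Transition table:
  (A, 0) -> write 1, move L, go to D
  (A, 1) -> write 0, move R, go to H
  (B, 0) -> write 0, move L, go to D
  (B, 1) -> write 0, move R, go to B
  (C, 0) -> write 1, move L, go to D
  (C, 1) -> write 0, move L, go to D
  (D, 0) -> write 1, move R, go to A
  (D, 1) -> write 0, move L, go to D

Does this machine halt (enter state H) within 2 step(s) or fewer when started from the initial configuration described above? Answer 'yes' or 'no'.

Answer: no

Derivation:
Step 1: in state A at pos 0, read 0 -> (A,0)->write 1,move L,goto D. Now: state=D, head=-1, tape[-2..1]=0010 (head:  ^)
Step 2: in state D at pos -1, read 0 -> (D,0)->write 1,move R,goto A. Now: state=A, head=0, tape[-2..1]=0110 (head:   ^)
After 2 step(s): state = A (not H) -> not halted within 2 -> no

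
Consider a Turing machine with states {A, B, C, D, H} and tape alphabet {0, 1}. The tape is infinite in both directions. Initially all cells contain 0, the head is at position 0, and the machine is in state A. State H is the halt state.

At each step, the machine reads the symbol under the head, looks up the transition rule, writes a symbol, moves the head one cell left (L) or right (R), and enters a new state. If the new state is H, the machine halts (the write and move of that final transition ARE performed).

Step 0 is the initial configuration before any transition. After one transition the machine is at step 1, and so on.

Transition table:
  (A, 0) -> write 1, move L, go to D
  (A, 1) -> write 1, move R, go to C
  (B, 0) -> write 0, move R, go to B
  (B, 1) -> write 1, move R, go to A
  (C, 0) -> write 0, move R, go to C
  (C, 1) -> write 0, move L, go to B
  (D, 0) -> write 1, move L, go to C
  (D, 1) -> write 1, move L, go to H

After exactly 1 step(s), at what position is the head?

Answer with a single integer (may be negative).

Step 1: in state A at pos 0, read 0 -> (A,0)->write 1,move L,goto D. Now: state=D, head=-1, tape[-2..1]=0010 (head:  ^)

Answer: -1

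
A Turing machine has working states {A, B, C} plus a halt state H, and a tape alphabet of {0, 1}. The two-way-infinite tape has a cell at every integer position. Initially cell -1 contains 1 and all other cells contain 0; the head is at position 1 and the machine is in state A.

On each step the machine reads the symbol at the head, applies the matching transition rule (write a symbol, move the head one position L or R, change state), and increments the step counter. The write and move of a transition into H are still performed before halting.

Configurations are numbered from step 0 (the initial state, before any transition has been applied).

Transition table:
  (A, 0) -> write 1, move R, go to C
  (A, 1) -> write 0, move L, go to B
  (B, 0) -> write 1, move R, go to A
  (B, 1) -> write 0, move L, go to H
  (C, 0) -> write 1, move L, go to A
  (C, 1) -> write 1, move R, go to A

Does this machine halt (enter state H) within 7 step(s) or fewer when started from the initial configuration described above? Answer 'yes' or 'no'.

Answer: no

Derivation:
Step 1: in state A at pos 1, read 0 -> (A,0)->write 1,move R,goto C. Now: state=C, head=2, tape[-2..3]=010100 (head:     ^)
Step 2: in state C at pos 2, read 0 -> (C,0)->write 1,move L,goto A. Now: state=A, head=1, tape[-2..3]=010110 (head:    ^)
Step 3: in state A at pos 1, read 1 -> (A,1)->write 0,move L,goto B. Now: state=B, head=0, tape[-2..3]=010010 (head:   ^)
Step 4: in state B at pos 0, read 0 -> (B,0)->write 1,move R,goto A. Now: state=A, head=1, tape[-2..3]=011010 (head:    ^)
Step 5: in state A at pos 1, read 0 -> (A,0)->write 1,move R,goto C. Now: state=C, head=2, tape[-2..3]=011110 (head:     ^)
Step 6: in state C at pos 2, read 1 -> (C,1)->write 1,move R,goto A. Now: state=A, head=3, tape[-2..4]=0111100 (head:      ^)
Step 7: in state A at pos 3, read 0 -> (A,0)->write 1,move R,goto C. Now: state=C, head=4, tape[-2..5]=01111100 (head:       ^)
After 7 step(s): state = C (not H) -> not halted within 7 -> no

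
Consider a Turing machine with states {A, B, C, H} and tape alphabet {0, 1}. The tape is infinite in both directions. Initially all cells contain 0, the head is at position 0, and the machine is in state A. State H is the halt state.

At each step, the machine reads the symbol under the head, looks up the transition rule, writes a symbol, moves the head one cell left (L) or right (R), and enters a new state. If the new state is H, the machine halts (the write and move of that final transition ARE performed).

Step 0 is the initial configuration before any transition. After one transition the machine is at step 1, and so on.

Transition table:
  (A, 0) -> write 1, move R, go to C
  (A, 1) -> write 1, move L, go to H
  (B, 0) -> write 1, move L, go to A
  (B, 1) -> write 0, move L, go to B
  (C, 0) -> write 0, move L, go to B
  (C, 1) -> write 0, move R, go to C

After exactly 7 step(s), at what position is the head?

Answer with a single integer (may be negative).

Step 1: in state A at pos 0, read 0 -> (A,0)->write 1,move R,goto C. Now: state=C, head=1, tape[-1..2]=0100 (head:   ^)
Step 2: in state C at pos 1, read 0 -> (C,0)->write 0,move L,goto B. Now: state=B, head=0, tape[-1..2]=0100 (head:  ^)
Step 3: in state B at pos 0, read 1 -> (B,1)->write 0,move L,goto B. Now: state=B, head=-1, tape[-2..2]=00000 (head:  ^)
Step 4: in state B at pos -1, read 0 -> (B,0)->write 1,move L,goto A. Now: state=A, head=-2, tape[-3..2]=001000 (head:  ^)
Step 5: in state A at pos -2, read 0 -> (A,0)->write 1,move R,goto C. Now: state=C, head=-1, tape[-3..2]=011000 (head:   ^)
Step 6: in state C at pos -1, read 1 -> (C,1)->write 0,move R,goto C. Now: state=C, head=0, tape[-3..2]=010000 (head:    ^)
Step 7: in state C at pos 0, read 0 -> (C,0)->write 0,move L,goto B. Now: state=B, head=-1, tape[-3..2]=010000 (head:   ^)

Answer: -1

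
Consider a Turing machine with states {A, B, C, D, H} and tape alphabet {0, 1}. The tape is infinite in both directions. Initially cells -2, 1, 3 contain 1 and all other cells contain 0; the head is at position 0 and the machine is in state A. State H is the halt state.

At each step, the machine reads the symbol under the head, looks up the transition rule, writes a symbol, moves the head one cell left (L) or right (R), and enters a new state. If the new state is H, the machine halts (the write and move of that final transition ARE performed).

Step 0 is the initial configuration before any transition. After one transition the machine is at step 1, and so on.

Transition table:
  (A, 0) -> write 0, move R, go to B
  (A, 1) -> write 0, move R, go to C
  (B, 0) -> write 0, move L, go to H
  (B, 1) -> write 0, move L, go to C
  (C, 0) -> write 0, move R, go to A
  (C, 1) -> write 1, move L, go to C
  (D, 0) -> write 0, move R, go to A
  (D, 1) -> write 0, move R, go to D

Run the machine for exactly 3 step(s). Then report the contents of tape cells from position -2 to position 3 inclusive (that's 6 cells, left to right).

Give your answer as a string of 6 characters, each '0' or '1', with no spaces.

Step 1: in state A at pos 0, read 0 -> (A,0)->write 0,move R,goto B. Now: state=B, head=1, tape[-3..4]=01001010 (head:     ^)
Step 2: in state B at pos 1, read 1 -> (B,1)->write 0,move L,goto C. Now: state=C, head=0, tape[-3..4]=01000010 (head:    ^)
Step 3: in state C at pos 0, read 0 -> (C,0)->write 0,move R,goto A. Now: state=A, head=1, tape[-3..4]=01000010 (head:     ^)

Answer: 100001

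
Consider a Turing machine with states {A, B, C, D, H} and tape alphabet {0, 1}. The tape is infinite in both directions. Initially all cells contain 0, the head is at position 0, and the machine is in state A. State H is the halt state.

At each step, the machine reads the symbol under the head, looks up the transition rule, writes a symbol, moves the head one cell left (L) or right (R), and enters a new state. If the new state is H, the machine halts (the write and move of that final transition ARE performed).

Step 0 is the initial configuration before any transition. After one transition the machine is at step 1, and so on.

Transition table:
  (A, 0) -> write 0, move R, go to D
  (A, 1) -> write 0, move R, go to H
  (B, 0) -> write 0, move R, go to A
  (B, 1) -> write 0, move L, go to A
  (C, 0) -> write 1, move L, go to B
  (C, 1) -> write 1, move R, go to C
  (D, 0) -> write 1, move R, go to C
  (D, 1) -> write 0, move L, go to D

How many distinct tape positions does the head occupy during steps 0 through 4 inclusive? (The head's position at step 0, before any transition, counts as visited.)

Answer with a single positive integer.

Answer: 3

Derivation:
Step 1: in state A at pos 0, read 0 -> (A,0)->write 0,move R,goto D. Now: state=D, head=1, tape[-1..2]=0000 (head:   ^)
Step 2: in state D at pos 1, read 0 -> (D,0)->write 1,move R,goto C. Now: state=C, head=2, tape[-1..3]=00100 (head:    ^)
Step 3: in state C at pos 2, read 0 -> (C,0)->write 1,move L,goto B. Now: state=B, head=1, tape[-1..3]=00110 (head:   ^)
Step 4: in state B at pos 1, read 1 -> (B,1)->write 0,move L,goto A. Now: state=A, head=0, tape[-1..3]=00010 (head:  ^)
Head positions at steps 0..4: starting at 0, distinct positions visited = {0, 1, 2} -> 3 position(s)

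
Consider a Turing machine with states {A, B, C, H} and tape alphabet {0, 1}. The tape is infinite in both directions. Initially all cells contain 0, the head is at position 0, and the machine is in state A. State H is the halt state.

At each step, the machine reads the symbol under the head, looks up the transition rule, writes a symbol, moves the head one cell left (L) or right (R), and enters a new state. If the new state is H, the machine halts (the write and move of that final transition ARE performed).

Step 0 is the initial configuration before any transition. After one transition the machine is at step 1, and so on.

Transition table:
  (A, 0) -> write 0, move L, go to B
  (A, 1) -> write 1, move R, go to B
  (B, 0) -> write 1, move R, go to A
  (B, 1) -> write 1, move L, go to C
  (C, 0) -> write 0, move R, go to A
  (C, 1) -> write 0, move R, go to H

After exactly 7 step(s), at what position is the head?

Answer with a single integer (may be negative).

Step 1: in state A at pos 0, read 0 -> (A,0)->write 0,move L,goto B. Now: state=B, head=-1, tape[-2..1]=0000 (head:  ^)
Step 2: in state B at pos -1, read 0 -> (B,0)->write 1,move R,goto A. Now: state=A, head=0, tape[-2..1]=0100 (head:   ^)
Step 3: in state A at pos 0, read 0 -> (A,0)->write 0,move L,goto B. Now: state=B, head=-1, tape[-2..1]=0100 (head:  ^)
Step 4: in state B at pos -1, read 1 -> (B,1)->write 1,move L,goto C. Now: state=C, head=-2, tape[-3..1]=00100 (head:  ^)
Step 5: in state C at pos -2, read 0 -> (C,0)->write 0,move R,goto A. Now: state=A, head=-1, tape[-3..1]=00100 (head:   ^)
Step 6: in state A at pos -1, read 1 -> (A,1)->write 1,move R,goto B. Now: state=B, head=0, tape[-3..1]=00100 (head:    ^)
Step 7: in state B at pos 0, read 0 -> (B,0)->write 1,move R,goto A. Now: state=A, head=1, tape[-3..2]=001100 (head:     ^)

Answer: 1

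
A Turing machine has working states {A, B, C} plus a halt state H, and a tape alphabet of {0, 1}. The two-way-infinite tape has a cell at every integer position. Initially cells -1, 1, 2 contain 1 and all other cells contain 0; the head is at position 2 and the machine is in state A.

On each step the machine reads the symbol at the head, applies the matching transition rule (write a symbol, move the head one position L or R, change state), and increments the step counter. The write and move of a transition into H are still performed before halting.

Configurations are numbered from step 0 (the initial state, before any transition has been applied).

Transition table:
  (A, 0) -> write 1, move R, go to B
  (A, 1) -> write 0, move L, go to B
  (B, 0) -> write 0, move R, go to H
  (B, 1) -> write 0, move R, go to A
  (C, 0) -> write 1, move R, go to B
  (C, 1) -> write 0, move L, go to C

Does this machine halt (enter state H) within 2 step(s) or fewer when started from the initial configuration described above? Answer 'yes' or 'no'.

Answer: no

Derivation:
Step 1: in state A at pos 2, read 1 -> (A,1)->write 0,move L,goto B. Now: state=B, head=1, tape[-2..3]=010100 (head:    ^)
Step 2: in state B at pos 1, read 1 -> (B,1)->write 0,move R,goto A. Now: state=A, head=2, tape[-2..3]=010000 (head:     ^)
After 2 step(s): state = A (not H) -> not halted within 2 -> no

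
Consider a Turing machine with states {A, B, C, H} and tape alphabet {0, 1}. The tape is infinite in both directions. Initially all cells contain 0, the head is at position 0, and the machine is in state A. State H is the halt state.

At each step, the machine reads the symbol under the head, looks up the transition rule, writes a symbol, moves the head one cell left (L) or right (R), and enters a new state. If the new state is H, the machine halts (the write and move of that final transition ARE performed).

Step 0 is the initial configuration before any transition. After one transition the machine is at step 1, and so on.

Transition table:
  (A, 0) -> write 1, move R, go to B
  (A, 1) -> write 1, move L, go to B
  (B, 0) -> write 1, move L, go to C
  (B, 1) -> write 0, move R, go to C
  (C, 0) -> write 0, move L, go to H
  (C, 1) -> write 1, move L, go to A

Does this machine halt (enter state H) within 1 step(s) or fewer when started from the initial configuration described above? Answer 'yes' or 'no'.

Answer: no

Derivation:
Step 1: in state A at pos 0, read 0 -> (A,0)->write 1,move R,goto B. Now: state=B, head=1, tape[-1..2]=0100 (head:   ^)
After 1 step(s): state = B (not H) -> not halted within 1 -> no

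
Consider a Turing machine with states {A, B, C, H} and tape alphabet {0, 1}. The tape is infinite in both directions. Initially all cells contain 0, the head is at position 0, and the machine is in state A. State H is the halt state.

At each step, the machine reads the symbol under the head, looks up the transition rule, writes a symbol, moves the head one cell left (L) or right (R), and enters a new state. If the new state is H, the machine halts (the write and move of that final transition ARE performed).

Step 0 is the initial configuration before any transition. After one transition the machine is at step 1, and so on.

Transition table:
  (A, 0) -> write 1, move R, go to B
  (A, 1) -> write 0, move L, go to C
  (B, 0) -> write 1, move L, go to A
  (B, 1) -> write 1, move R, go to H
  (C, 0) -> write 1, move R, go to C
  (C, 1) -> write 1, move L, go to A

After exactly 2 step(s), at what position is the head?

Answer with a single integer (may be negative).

Step 1: in state A at pos 0, read 0 -> (A,0)->write 1,move R,goto B. Now: state=B, head=1, tape[-1..2]=0100 (head:   ^)
Step 2: in state B at pos 1, read 0 -> (B,0)->write 1,move L,goto A. Now: state=A, head=0, tape[-1..2]=0110 (head:  ^)

Answer: 0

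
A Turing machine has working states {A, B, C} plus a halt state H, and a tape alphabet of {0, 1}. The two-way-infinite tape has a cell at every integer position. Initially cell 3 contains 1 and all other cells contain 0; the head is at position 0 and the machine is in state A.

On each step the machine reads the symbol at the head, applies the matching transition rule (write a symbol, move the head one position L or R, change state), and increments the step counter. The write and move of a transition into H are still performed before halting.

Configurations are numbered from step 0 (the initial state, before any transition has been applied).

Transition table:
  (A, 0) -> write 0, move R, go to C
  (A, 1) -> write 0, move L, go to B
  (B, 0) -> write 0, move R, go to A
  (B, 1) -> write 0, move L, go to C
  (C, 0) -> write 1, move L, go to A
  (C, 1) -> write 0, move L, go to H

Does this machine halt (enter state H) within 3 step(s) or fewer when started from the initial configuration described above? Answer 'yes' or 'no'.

Answer: no

Derivation:
Step 1: in state A at pos 0, read 0 -> (A,0)->write 0,move R,goto C. Now: state=C, head=1, tape[-1..4]=000010 (head:   ^)
Step 2: in state C at pos 1, read 0 -> (C,0)->write 1,move L,goto A. Now: state=A, head=0, tape[-1..4]=001010 (head:  ^)
Step 3: in state A at pos 0, read 0 -> (A,0)->write 0,move R,goto C. Now: state=C, head=1, tape[-1..4]=001010 (head:   ^)
After 3 step(s): state = C (not H) -> not halted within 3 -> no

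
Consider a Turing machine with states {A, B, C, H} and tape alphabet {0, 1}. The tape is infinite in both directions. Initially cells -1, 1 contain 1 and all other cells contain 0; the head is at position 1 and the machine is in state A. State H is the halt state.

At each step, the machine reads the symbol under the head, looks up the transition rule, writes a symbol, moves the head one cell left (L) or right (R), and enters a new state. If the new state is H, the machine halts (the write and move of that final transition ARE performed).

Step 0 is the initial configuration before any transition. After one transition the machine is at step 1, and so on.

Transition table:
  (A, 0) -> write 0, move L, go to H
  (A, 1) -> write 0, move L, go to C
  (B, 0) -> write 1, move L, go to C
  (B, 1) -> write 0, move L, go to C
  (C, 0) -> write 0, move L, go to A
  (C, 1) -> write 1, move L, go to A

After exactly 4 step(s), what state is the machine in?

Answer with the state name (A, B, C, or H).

Answer: A

Derivation:
Step 1: in state A at pos 1, read 1 -> (A,1)->write 0,move L,goto C. Now: state=C, head=0, tape[-2..2]=01000 (head:   ^)
Step 2: in state C at pos 0, read 0 -> (C,0)->write 0,move L,goto A. Now: state=A, head=-1, tape[-2..2]=01000 (head:  ^)
Step 3: in state A at pos -1, read 1 -> (A,1)->write 0,move L,goto C. Now: state=C, head=-2, tape[-3..2]=000000 (head:  ^)
Step 4: in state C at pos -2, read 0 -> (C,0)->write 0,move L,goto A. Now: state=A, head=-3, tape[-4..2]=0000000 (head:  ^)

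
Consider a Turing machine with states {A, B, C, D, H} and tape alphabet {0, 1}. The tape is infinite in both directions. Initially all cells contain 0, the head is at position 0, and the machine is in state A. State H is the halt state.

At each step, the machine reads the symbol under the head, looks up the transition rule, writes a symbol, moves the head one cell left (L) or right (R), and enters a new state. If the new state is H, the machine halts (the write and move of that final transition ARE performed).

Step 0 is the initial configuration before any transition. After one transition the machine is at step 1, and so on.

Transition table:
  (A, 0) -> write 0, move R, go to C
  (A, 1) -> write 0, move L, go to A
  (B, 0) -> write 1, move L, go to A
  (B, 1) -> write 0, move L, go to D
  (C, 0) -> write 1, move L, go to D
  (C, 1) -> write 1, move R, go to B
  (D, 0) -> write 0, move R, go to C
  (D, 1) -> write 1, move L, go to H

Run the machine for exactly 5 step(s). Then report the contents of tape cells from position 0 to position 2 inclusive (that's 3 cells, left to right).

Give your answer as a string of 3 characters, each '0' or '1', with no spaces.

Step 1: in state A at pos 0, read 0 -> (A,0)->write 0,move R,goto C. Now: state=C, head=1, tape[-1..2]=0000 (head:   ^)
Step 2: in state C at pos 1, read 0 -> (C,0)->write 1,move L,goto D. Now: state=D, head=0, tape[-1..2]=0010 (head:  ^)
Step 3: in state D at pos 0, read 0 -> (D,0)->write 0,move R,goto C. Now: state=C, head=1, tape[-1..2]=0010 (head:   ^)
Step 4: in state C at pos 1, read 1 -> (C,1)->write 1,move R,goto B. Now: state=B, head=2, tape[-1..3]=00100 (head:    ^)
Step 5: in state B at pos 2, read 0 -> (B,0)->write 1,move L,goto A. Now: state=A, head=1, tape[-1..3]=00110 (head:   ^)

Answer: 011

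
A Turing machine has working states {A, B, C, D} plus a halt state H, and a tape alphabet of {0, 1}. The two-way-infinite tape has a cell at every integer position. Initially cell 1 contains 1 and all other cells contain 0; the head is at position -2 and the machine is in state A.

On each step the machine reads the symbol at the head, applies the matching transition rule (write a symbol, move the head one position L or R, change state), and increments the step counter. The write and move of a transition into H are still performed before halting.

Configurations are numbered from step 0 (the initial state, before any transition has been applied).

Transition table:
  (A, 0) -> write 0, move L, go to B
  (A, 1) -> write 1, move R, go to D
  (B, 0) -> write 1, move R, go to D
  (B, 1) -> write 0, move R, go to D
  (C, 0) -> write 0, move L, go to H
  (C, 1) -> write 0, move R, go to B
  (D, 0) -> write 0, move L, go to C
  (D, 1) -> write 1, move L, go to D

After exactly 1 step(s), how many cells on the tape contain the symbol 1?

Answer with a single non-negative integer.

Answer: 1

Derivation:
Step 1: in state A at pos -2, read 0 -> (A,0)->write 0,move L,goto B. Now: state=B, head=-3, tape[-4..2]=0000010 (head:  ^)
Cells containing 1 after step 1: {1} -> 1 cell(s)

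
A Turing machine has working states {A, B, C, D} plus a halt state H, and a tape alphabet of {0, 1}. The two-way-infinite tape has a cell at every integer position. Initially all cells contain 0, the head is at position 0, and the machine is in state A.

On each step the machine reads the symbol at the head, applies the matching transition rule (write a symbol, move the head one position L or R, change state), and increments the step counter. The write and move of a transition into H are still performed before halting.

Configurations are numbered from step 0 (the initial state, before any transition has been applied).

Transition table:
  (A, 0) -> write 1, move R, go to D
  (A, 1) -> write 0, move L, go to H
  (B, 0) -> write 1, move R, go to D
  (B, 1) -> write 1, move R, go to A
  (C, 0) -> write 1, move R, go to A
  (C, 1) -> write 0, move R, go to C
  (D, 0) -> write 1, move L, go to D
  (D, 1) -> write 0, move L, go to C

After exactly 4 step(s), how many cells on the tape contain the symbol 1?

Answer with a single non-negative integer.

Answer: 2

Derivation:
Step 1: in state A at pos 0, read 0 -> (A,0)->write 1,move R,goto D. Now: state=D, head=1, tape[-1..2]=0100 (head:   ^)
Step 2: in state D at pos 1, read 0 -> (D,0)->write 1,move L,goto D. Now: state=D, head=0, tape[-1..2]=0110 (head:  ^)
Step 3: in state D at pos 0, read 1 -> (D,1)->write 0,move L,goto C. Now: state=C, head=-1, tape[-2..2]=00010 (head:  ^)
Step 4: in state C at pos -1, read 0 -> (C,0)->write 1,move R,goto A. Now: state=A, head=0, tape[-2..2]=01010 (head:   ^)
Cells containing 1 after step 4: {-1, 1} -> 2 cell(s)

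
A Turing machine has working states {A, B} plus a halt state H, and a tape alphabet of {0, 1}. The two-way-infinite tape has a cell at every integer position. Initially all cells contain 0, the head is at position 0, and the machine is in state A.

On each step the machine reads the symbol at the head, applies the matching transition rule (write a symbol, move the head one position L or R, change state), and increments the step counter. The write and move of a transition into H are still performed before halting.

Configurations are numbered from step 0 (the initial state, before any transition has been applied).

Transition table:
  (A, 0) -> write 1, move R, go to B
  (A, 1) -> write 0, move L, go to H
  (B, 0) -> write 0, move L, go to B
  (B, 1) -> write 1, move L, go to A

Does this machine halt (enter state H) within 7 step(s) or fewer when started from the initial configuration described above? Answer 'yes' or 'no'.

Step 1: in state A at pos 0, read 0 -> (A,0)->write 1,move R,goto B. Now: state=B, head=1, tape[-1..2]=0100 (head:   ^)
Step 2: in state B at pos 1, read 0 -> (B,0)->write 0,move L,goto B. Now: state=B, head=0, tape[-1..2]=0100 (head:  ^)
Step 3: in state B at pos 0, read 1 -> (B,1)->write 1,move L,goto A. Now: state=A, head=-1, tape[-2..2]=00100 (head:  ^)
Step 4: in state A at pos -1, read 0 -> (A,0)->write 1,move R,goto B. Now: state=B, head=0, tape[-2..2]=01100 (head:   ^)
Step 5: in state B at pos 0, read 1 -> (B,1)->write 1,move L,goto A. Now: state=A, head=-1, tape[-2..2]=01100 (head:  ^)
Step 6: in state A at pos -1, read 1 -> (A,1)->write 0,move L,goto H. Now: state=H, head=-2, tape[-3..2]=000100 (head:  ^)
State H reached at step 6; 6 <= 7 -> yes

Answer: yes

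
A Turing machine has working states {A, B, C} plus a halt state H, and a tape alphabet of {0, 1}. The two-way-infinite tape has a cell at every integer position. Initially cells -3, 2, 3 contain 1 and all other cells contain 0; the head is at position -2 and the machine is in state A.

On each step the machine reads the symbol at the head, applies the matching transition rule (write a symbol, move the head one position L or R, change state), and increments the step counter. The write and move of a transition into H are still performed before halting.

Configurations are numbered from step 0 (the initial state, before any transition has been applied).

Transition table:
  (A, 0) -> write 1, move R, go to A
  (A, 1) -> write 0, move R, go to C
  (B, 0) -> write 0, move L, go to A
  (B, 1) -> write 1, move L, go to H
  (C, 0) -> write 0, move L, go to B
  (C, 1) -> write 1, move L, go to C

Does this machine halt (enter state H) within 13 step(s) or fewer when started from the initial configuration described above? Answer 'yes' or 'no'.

Step 1: in state A at pos -2, read 0 -> (A,0)->write 1,move R,goto A. Now: state=A, head=-1, tape[-4..4]=011000110 (head:    ^)
Step 2: in state A at pos -1, read 0 -> (A,0)->write 1,move R,goto A. Now: state=A, head=0, tape[-4..4]=011100110 (head:     ^)
Step 3: in state A at pos 0, read 0 -> (A,0)->write 1,move R,goto A. Now: state=A, head=1, tape[-4..4]=011110110 (head:      ^)
Step 4: in state A at pos 1, read 0 -> (A,0)->write 1,move R,goto A. Now: state=A, head=2, tape[-4..4]=011111110 (head:       ^)
Step 5: in state A at pos 2, read 1 -> (A,1)->write 0,move R,goto C. Now: state=C, head=3, tape[-4..4]=011111010 (head:        ^)
Step 6: in state C at pos 3, read 1 -> (C,1)->write 1,move L,goto C. Now: state=C, head=2, tape[-4..4]=011111010 (head:       ^)
Step 7: in state C at pos 2, read 0 -> (C,0)->write 0,move L,goto B. Now: state=B, head=1, tape[-4..4]=011111010 (head:      ^)
Step 8: in state B at pos 1, read 1 -> (B,1)->write 1,move L,goto H. Now: state=H, head=0, tape[-4..4]=011111010 (head:     ^)
State H reached at step 8; 8 <= 13 -> yes

Answer: yes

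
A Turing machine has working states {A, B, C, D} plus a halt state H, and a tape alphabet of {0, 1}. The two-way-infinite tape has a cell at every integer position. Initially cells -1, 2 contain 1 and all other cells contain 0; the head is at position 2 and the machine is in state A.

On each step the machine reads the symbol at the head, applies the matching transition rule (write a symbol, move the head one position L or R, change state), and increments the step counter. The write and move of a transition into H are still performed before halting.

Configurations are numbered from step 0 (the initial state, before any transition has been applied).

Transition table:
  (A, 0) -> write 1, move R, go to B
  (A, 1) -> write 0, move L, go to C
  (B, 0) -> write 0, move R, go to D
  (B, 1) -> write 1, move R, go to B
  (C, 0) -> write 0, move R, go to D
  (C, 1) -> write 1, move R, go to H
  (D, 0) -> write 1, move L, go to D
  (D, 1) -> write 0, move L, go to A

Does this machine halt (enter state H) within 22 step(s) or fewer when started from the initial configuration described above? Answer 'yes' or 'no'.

Answer: yes

Derivation:
Step 1: in state A at pos 2, read 1 -> (A,1)->write 0,move L,goto C. Now: state=C, head=1, tape[-2..3]=010000 (head:    ^)
Step 2: in state C at pos 1, read 0 -> (C,0)->write 0,move R,goto D. Now: state=D, head=2, tape[-2..3]=010000 (head:     ^)
Step 3: in state D at pos 2, read 0 -> (D,0)->write 1,move L,goto D. Now: state=D, head=1, tape[-2..3]=010010 (head:    ^)
Step 4: in state D at pos 1, read 0 -> (D,0)->write 1,move L,goto D. Now: state=D, head=0, tape[-2..3]=010110 (head:   ^)
Step 5: in state D at pos 0, read 0 -> (D,0)->write 1,move L,goto D. Now: state=D, head=-1, tape[-2..3]=011110 (head:  ^)
Step 6: in state D at pos -1, read 1 -> (D,1)->write 0,move L,goto A. Now: state=A, head=-2, tape[-3..3]=0001110 (head:  ^)
Step 7: in state A at pos -2, read 0 -> (A,0)->write 1,move R,goto B. Now: state=B, head=-1, tape[-3..3]=0101110 (head:   ^)
Step 8: in state B at pos -1, read 0 -> (B,0)->write 0,move R,goto D. Now: state=D, head=0, tape[-3..3]=0101110 (head:    ^)
Step 9: in state D at pos 0, read 1 -> (D,1)->write 0,move L,goto A. Now: state=A, head=-1, tape[-3..3]=0100110 (head:   ^)
Step 10: in state A at pos -1, read 0 -> (A,0)->write 1,move R,goto B. Now: state=B, head=0, tape[-3..3]=0110110 (head:    ^)
Step 11: in state B at pos 0, read 0 -> (B,0)->write 0,move R,goto D. Now: state=D, head=1, tape[-3..3]=0110110 (head:     ^)
Step 12: in state D at pos 1, read 1 -> (D,1)->write 0,move L,goto A. Now: state=A, head=0, tape[-3..3]=0110010 (head:    ^)
Step 13: in state A at pos 0, read 0 -> (A,0)->write 1,move R,goto B. Now: state=B, head=1, tape[-3..3]=0111010 (head:     ^)
Step 14: in state B at pos 1, read 0 -> (B,0)->write 0,move R,goto D. Now: state=D, head=2, tape[-3..3]=0111010 (head:      ^)
Step 15: in state D at pos 2, read 1 -> (D,1)->write 0,move L,goto A. Now: state=A, head=1, tape[-3..3]=0111000 (head:     ^)
Step 16: in state A at pos 1, read 0 -> (A,0)->write 1,move R,goto B. Now: state=B, head=2, tape[-3..3]=0111100 (head:      ^)
Step 17: in state B at pos 2, read 0 -> (B,0)->write 0,move R,goto D. Now: state=D, head=3, tape[-3..4]=01111000 (head:       ^)
Step 18: in state D at pos 3, read 0 -> (D,0)->write 1,move L,goto D. Now: state=D, head=2, tape[-3..4]=01111010 (head:      ^)
Step 19: in state D at pos 2, read 0 -> (D,0)->write 1,move L,goto D. Now: state=D, head=1, tape[-3..4]=01111110 (head:     ^)
Step 20: in state D at pos 1, read 1 -> (D,1)->write 0,move L,goto A. Now: state=A, head=0, tape[-3..4]=01110110 (head:    ^)
Step 21: in state A at pos 0, read 1 -> (A,1)->write 0,move L,goto C. Now: state=C, head=-1, tape[-3..4]=01100110 (head:   ^)
Step 22: in state C at pos -1, read 1 -> (C,1)->write 1,move R,goto H. Now: state=H, head=0, tape[-3..4]=01100110 (head:    ^)
State H reached at step 22; 22 <= 22 -> yes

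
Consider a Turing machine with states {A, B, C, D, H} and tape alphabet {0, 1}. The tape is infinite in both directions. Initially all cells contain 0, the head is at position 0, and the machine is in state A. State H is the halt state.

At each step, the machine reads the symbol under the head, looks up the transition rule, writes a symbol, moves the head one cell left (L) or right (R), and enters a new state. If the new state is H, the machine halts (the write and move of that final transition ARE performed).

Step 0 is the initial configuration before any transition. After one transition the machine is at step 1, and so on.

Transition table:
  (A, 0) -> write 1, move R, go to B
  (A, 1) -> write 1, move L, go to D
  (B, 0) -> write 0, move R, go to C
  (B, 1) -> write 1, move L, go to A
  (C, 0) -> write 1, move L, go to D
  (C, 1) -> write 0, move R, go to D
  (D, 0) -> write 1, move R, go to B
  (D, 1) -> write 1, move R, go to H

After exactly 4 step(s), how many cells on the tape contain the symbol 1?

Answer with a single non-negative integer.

Answer: 3

Derivation:
Step 1: in state A at pos 0, read 0 -> (A,0)->write 1,move R,goto B. Now: state=B, head=1, tape[-1..2]=0100 (head:   ^)
Step 2: in state B at pos 1, read 0 -> (B,0)->write 0,move R,goto C. Now: state=C, head=2, tape[-1..3]=01000 (head:    ^)
Step 3: in state C at pos 2, read 0 -> (C,0)->write 1,move L,goto D. Now: state=D, head=1, tape[-1..3]=01010 (head:   ^)
Step 4: in state D at pos 1, read 0 -> (D,0)->write 1,move R,goto B. Now: state=B, head=2, tape[-1..3]=01110 (head:    ^)
Cells containing 1 after step 4: {0, 1, 2} -> 3 cell(s)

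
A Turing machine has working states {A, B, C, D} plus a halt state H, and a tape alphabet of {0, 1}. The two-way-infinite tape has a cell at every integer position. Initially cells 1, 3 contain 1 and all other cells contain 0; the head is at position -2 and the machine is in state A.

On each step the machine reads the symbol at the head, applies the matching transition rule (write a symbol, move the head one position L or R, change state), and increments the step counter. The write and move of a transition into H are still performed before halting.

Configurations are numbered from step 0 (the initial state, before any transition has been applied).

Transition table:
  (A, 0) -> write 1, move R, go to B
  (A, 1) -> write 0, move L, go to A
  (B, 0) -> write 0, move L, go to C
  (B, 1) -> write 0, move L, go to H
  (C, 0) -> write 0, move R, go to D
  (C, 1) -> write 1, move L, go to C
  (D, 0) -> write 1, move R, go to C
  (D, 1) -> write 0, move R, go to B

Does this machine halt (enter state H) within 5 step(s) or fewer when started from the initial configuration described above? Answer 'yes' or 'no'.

Answer: no

Derivation:
Step 1: in state A at pos -2, read 0 -> (A,0)->write 1,move R,goto B. Now: state=B, head=-1, tape[-3..4]=01001010 (head:   ^)
Step 2: in state B at pos -1, read 0 -> (B,0)->write 0,move L,goto C. Now: state=C, head=-2, tape[-3..4]=01001010 (head:  ^)
Step 3: in state C at pos -2, read 1 -> (C,1)->write 1,move L,goto C. Now: state=C, head=-3, tape[-4..4]=001001010 (head:  ^)
Step 4: in state C at pos -3, read 0 -> (C,0)->write 0,move R,goto D. Now: state=D, head=-2, tape[-4..4]=001001010 (head:   ^)
Step 5: in state D at pos -2, read 1 -> (D,1)->write 0,move R,goto B. Now: state=B, head=-1, tape[-4..4]=000001010 (head:    ^)
After 5 step(s): state = B (not H) -> not halted within 5 -> no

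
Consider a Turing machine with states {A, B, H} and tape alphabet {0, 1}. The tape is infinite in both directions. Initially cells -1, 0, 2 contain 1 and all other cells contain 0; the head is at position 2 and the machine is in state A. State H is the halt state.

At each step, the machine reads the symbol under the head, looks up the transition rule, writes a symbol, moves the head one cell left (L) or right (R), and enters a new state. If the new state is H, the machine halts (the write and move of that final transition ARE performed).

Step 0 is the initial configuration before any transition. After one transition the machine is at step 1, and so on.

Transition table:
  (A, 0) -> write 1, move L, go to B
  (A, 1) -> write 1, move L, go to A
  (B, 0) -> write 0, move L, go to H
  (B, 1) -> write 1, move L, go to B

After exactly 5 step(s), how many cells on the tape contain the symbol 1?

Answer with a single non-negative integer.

Answer: 4

Derivation:
Step 1: in state A at pos 2, read 1 -> (A,1)->write 1,move L,goto A. Now: state=A, head=1, tape[-2..3]=011010 (head:    ^)
Step 2: in state A at pos 1, read 0 -> (A,0)->write 1,move L,goto B. Now: state=B, head=0, tape[-2..3]=011110 (head:   ^)
Step 3: in state B at pos 0, read 1 -> (B,1)->write 1,move L,goto B. Now: state=B, head=-1, tape[-2..3]=011110 (head:  ^)
Step 4: in state B at pos -1, read 1 -> (B,1)->write 1,move L,goto B. Now: state=B, head=-2, tape[-3..3]=0011110 (head:  ^)
Step 5: in state B at pos -2, read 0 -> (B,0)->write 0,move L,goto H. Now: state=H, head=-3, tape[-4..3]=00011110 (head:  ^)
Cells containing 1 after step 5: {-1, 0, 1, 2} -> 4 cell(s)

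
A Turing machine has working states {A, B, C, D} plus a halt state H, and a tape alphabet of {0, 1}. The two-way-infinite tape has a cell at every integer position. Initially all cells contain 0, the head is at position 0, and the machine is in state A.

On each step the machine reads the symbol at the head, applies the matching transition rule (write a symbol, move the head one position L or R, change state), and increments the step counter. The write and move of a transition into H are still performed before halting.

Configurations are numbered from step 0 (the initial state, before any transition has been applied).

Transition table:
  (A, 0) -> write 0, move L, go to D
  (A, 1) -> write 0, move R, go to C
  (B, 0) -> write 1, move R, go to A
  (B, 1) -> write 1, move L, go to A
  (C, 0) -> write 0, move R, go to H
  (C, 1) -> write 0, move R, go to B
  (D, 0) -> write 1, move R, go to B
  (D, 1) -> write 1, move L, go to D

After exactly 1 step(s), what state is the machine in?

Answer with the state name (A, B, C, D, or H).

Answer: D

Derivation:
Step 1: in state A at pos 0, read 0 -> (A,0)->write 0,move L,goto D. Now: state=D, head=-1, tape[-2..1]=0000 (head:  ^)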